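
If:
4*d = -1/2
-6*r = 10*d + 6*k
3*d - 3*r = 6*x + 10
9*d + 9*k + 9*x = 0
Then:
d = -1/8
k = 47/36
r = -79/72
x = -85/72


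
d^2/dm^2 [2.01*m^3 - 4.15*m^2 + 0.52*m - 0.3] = 12.06*m - 8.3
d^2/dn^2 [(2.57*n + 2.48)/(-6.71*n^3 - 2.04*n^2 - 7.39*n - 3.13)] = (-694.271622*n^5 - 1550.992344*n^4 - 309.66967*n^3 - 152.066748*n^2 + 186.64908*n - 120.313626)/(302.111711*n^9 + 275.547492*n^8 + 1081.957305*n^7 + 1038.209619*n^6 + 1448.672397*n^5 + 1304.545458*n^4 + 883.914784*n^3 + 572.764647*n^2 + 217.197273*n + 30.664297)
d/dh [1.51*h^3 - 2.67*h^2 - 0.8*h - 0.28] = 4.53*h^2 - 5.34*h - 0.8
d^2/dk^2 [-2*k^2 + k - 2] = -4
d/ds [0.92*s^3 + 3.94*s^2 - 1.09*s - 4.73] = 2.76*s^2 + 7.88*s - 1.09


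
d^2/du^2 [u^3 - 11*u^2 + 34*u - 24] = 6*u - 22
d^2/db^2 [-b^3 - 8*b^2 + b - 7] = -6*b - 16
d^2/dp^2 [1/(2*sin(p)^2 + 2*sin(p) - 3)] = 2*(-8*sin(p)^4 - 6*sin(p)^3 - 2*sin(p)^2 + 9*sin(p) + 10)/(2*sin(p) - cos(2*p) - 2)^3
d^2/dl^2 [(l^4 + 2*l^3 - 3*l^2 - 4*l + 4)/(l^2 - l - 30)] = 2*(l^6 - 3*l^5 - 87*l^4 + 295*l^3 + 5322*l^2 + 5028*l - 2456)/(l^6 - 3*l^5 - 87*l^4 + 179*l^3 + 2610*l^2 - 2700*l - 27000)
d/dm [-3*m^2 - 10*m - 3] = -6*m - 10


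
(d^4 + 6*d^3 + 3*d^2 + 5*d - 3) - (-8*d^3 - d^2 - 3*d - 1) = d^4 + 14*d^3 + 4*d^2 + 8*d - 2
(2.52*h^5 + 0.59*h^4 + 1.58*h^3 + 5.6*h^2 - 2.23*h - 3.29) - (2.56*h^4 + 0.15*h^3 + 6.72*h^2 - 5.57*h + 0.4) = 2.52*h^5 - 1.97*h^4 + 1.43*h^3 - 1.12*h^2 + 3.34*h - 3.69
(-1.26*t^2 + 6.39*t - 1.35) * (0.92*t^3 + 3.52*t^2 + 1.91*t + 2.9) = -1.1592*t^5 + 1.4436*t^4 + 18.8442*t^3 + 3.7989*t^2 + 15.9525*t - 3.915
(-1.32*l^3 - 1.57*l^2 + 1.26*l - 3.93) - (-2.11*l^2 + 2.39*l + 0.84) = -1.32*l^3 + 0.54*l^2 - 1.13*l - 4.77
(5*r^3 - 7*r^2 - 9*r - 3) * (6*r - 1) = 30*r^4 - 47*r^3 - 47*r^2 - 9*r + 3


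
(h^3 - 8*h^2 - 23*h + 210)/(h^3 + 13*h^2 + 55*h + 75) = (h^2 - 13*h + 42)/(h^2 + 8*h + 15)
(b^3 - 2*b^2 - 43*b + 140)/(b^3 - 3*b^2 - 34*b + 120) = (b + 7)/(b + 6)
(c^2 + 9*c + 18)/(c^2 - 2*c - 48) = (c + 3)/(c - 8)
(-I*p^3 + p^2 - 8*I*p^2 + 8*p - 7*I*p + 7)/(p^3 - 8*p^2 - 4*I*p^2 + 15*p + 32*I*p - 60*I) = (-I*p^3 + p^2*(1 - 8*I) + p*(8 - 7*I) + 7)/(p^3 - 4*p^2*(2 + I) + p*(15 + 32*I) - 60*I)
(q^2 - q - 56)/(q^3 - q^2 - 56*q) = 1/q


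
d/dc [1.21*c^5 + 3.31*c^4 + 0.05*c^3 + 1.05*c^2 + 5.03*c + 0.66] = 6.05*c^4 + 13.24*c^3 + 0.15*c^2 + 2.1*c + 5.03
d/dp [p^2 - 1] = 2*p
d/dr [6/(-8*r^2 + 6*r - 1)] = 12*(8*r - 3)/(8*r^2 - 6*r + 1)^2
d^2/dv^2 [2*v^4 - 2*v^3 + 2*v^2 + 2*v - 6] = 24*v^2 - 12*v + 4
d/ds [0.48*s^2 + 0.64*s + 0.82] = 0.96*s + 0.64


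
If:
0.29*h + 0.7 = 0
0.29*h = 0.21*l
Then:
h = -2.41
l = -3.33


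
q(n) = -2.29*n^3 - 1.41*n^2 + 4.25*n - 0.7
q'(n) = -6.87*n^2 - 2.82*n + 4.25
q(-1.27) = -3.68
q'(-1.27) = -3.25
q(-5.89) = 393.28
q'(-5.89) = -217.47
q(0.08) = -0.37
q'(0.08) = 3.98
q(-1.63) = -1.46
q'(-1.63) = -9.41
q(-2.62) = 19.67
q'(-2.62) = -35.52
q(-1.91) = 2.00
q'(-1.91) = -15.43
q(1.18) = -1.41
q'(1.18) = -8.64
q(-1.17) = -3.93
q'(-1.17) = -1.85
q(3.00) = -62.47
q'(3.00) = -66.04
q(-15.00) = 7347.05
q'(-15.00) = -1499.20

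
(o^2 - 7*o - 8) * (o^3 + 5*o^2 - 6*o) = o^5 - 2*o^4 - 49*o^3 + 2*o^2 + 48*o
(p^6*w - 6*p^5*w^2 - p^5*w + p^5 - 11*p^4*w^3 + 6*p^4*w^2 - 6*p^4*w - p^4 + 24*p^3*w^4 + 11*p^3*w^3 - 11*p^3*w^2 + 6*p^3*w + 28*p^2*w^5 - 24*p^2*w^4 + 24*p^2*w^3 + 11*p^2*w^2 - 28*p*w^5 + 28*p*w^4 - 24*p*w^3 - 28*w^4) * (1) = p^6*w - 6*p^5*w^2 - p^5*w + p^5 - 11*p^4*w^3 + 6*p^4*w^2 - 6*p^4*w - p^4 + 24*p^3*w^4 + 11*p^3*w^3 - 11*p^3*w^2 + 6*p^3*w + 28*p^2*w^5 - 24*p^2*w^4 + 24*p^2*w^3 + 11*p^2*w^2 - 28*p*w^5 + 28*p*w^4 - 24*p*w^3 - 28*w^4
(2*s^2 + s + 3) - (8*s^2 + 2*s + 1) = -6*s^2 - s + 2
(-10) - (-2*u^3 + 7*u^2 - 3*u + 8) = 2*u^3 - 7*u^2 + 3*u - 18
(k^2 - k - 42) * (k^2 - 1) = k^4 - k^3 - 43*k^2 + k + 42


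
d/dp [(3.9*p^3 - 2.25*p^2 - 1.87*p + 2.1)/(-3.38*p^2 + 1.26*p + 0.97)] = (-13.182*p^4 + 9.828*p^3 + 2.1934*p^2 + 9.831*p - 4.4599)/(11.4244*p^4 - 8.5176*p^3 - 4.9696*p^2 + 2.4444*p + 0.9409)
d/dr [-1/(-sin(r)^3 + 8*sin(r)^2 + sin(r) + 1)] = (-3*sin(r)^2 + 16*sin(r) + 1)*cos(r)/(sin(r)*cos(r)^2 - 8*cos(r)^2 + 9)^2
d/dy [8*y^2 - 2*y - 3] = 16*y - 2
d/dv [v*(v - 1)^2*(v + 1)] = 4*v^3 - 3*v^2 - 2*v + 1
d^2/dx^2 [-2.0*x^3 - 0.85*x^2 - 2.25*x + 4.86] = -12.0*x - 1.7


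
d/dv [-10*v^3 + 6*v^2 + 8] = 6*v*(2 - 5*v)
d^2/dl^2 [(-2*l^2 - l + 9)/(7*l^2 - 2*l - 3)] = 2*(-77*l^3 + 1197*l^2 - 441*l + 213)/(343*l^6 - 294*l^5 - 357*l^4 + 244*l^3 + 153*l^2 - 54*l - 27)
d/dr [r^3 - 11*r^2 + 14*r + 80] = 3*r^2 - 22*r + 14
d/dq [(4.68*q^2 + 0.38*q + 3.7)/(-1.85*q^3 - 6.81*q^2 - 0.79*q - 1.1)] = (8.658*q^4 + 1.40599999999999*q^3 + 19.4256*q^2 + 40.098*q + 2.505)/(3.4225*q^6 + 25.197*q^5 + 49.2991*q^4 + 14.8298*q^3 + 15.6061*q^2 + 1.738*q + 1.21)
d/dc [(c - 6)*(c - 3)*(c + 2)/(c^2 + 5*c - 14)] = (c^4 + 10*c^3 - 77*c^2 + 124*c - 180)/(c^4 + 10*c^3 - 3*c^2 - 140*c + 196)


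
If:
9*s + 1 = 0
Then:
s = -1/9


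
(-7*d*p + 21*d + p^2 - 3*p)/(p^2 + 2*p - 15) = (-7*d + p)/(p + 5)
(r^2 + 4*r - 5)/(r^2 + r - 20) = (r - 1)/(r - 4)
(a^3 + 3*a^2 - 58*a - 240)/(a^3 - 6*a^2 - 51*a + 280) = (a^2 + 11*a + 30)/(a^2 + 2*a - 35)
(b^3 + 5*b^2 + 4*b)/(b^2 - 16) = b*(b + 1)/(b - 4)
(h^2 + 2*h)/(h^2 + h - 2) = h/(h - 1)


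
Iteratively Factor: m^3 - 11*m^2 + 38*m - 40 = (m - 4)*(m^2 - 7*m + 10) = (m - 4)*(m - 2)*(m - 5)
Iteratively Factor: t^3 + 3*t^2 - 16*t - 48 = (t - 4)*(t^2 + 7*t + 12) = (t - 4)*(t + 4)*(t + 3)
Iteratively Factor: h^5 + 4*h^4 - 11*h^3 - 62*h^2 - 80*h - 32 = (h + 2)*(h^4 + 2*h^3 - 15*h^2 - 32*h - 16) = (h - 4)*(h + 2)*(h^3 + 6*h^2 + 9*h + 4) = (h - 4)*(h + 2)*(h + 4)*(h^2 + 2*h + 1) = (h - 4)*(h + 1)*(h + 2)*(h + 4)*(h + 1)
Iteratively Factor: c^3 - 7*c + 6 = (c - 1)*(c^2 + c - 6) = (c - 1)*(c + 3)*(c - 2)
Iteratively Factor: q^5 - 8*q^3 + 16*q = (q + 2)*(q^4 - 2*q^3 - 4*q^2 + 8*q) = q*(q + 2)*(q^3 - 2*q^2 - 4*q + 8) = q*(q - 2)*(q + 2)*(q^2 - 4) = q*(q - 2)^2*(q + 2)*(q + 2)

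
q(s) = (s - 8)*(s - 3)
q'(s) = 2*s - 11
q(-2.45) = 56.95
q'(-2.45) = -15.90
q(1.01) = 13.91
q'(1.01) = -8.98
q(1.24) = 11.90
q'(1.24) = -8.52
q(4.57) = -5.39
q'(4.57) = -1.86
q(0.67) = 17.08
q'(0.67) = -9.66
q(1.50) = 9.75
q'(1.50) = -8.00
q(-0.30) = 27.39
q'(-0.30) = -11.60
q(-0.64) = 31.45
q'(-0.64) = -12.28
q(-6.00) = 126.00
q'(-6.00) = -23.00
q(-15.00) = 414.00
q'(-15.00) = -41.00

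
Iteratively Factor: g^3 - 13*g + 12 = (g - 3)*(g^2 + 3*g - 4) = (g - 3)*(g - 1)*(g + 4)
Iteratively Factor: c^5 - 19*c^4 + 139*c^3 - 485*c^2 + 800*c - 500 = (c - 5)*(c^4 - 14*c^3 + 69*c^2 - 140*c + 100) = (c - 5)^2*(c^3 - 9*c^2 + 24*c - 20) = (c - 5)^2*(c - 2)*(c^2 - 7*c + 10) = (c - 5)^2*(c - 2)^2*(c - 5)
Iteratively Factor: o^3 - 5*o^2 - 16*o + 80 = (o - 5)*(o^2 - 16) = (o - 5)*(o + 4)*(o - 4)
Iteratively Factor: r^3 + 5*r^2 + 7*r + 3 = (r + 1)*(r^2 + 4*r + 3) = (r + 1)^2*(r + 3)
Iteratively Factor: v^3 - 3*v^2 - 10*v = (v)*(v^2 - 3*v - 10) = v*(v - 5)*(v + 2)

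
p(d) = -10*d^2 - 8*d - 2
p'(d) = -20*d - 8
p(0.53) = -9.05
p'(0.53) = -18.60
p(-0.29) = -0.52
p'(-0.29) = -2.20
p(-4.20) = -144.80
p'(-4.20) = 76.00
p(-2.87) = -61.41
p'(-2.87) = 49.40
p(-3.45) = -93.42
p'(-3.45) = 61.00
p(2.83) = -104.73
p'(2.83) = -64.60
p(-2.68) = -52.38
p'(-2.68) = 45.60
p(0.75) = -13.62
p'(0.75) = -23.00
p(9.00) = -884.00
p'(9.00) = -188.00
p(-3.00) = -68.00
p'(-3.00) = 52.00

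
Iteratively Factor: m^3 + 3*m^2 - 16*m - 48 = (m - 4)*(m^2 + 7*m + 12) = (m - 4)*(m + 4)*(m + 3)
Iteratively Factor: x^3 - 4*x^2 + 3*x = (x - 3)*(x^2 - x) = (x - 3)*(x - 1)*(x)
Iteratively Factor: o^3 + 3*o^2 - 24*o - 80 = (o + 4)*(o^2 - o - 20) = (o + 4)^2*(o - 5)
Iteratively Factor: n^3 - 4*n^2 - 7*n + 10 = (n + 2)*(n^2 - 6*n + 5) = (n - 5)*(n + 2)*(n - 1)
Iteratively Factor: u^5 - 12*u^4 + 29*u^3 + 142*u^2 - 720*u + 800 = (u - 2)*(u^4 - 10*u^3 + 9*u^2 + 160*u - 400) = (u - 4)*(u - 2)*(u^3 - 6*u^2 - 15*u + 100) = (u - 5)*(u - 4)*(u - 2)*(u^2 - u - 20) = (u - 5)^2*(u - 4)*(u - 2)*(u + 4)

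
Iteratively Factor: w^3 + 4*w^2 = (w + 4)*(w^2) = w*(w + 4)*(w)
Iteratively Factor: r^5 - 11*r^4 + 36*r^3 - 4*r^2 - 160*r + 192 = (r + 2)*(r^4 - 13*r^3 + 62*r^2 - 128*r + 96) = (r - 2)*(r + 2)*(r^3 - 11*r^2 + 40*r - 48) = (r - 3)*(r - 2)*(r + 2)*(r^2 - 8*r + 16) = (r - 4)*(r - 3)*(r - 2)*(r + 2)*(r - 4)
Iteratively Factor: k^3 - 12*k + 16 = (k - 2)*(k^2 + 2*k - 8) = (k - 2)^2*(k + 4)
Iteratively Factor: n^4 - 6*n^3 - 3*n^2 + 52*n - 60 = (n - 5)*(n^3 - n^2 - 8*n + 12) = (n - 5)*(n - 2)*(n^2 + n - 6) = (n - 5)*(n - 2)*(n + 3)*(n - 2)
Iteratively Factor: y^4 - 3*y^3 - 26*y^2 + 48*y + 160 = (y + 4)*(y^3 - 7*y^2 + 2*y + 40) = (y - 5)*(y + 4)*(y^2 - 2*y - 8) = (y - 5)*(y - 4)*(y + 4)*(y + 2)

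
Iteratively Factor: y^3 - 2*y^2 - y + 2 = (y - 2)*(y^2 - 1) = (y - 2)*(y + 1)*(y - 1)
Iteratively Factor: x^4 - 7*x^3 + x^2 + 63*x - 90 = (x - 3)*(x^3 - 4*x^2 - 11*x + 30) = (x - 5)*(x - 3)*(x^2 + x - 6) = (x - 5)*(x - 3)*(x + 3)*(x - 2)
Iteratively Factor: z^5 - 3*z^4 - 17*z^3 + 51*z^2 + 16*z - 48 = (z + 1)*(z^4 - 4*z^3 - 13*z^2 + 64*z - 48) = (z - 4)*(z + 1)*(z^3 - 13*z + 12) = (z - 4)*(z - 3)*(z + 1)*(z^2 + 3*z - 4) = (z - 4)*(z - 3)*(z - 1)*(z + 1)*(z + 4)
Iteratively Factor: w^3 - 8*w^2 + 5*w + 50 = (w + 2)*(w^2 - 10*w + 25) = (w - 5)*(w + 2)*(w - 5)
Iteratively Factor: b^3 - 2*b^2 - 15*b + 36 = (b + 4)*(b^2 - 6*b + 9) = (b - 3)*(b + 4)*(b - 3)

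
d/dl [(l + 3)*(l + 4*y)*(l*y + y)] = y*(3*l^2 + 8*l*y + 8*l + 16*y + 3)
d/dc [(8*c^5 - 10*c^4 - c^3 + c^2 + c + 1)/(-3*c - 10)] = (-96*c^5 - 310*c^4 + 406*c^3 + 27*c^2 - 20*c - 7)/(9*c^2 + 60*c + 100)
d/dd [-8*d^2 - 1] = -16*d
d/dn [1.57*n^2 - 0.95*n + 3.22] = 3.14*n - 0.95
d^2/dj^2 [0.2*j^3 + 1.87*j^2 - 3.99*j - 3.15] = 1.2*j + 3.74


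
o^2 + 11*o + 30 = (o + 5)*(o + 6)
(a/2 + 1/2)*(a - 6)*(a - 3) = a^3/2 - 4*a^2 + 9*a/2 + 9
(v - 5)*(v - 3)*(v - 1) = v^3 - 9*v^2 + 23*v - 15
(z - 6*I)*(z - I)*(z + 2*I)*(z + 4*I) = z^4 - I*z^3 + 28*z^2 + 20*I*z + 48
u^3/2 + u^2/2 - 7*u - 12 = (u/2 + 1)*(u - 4)*(u + 3)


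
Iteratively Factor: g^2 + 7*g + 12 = (g + 3)*(g + 4)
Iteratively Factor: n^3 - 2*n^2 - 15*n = (n + 3)*(n^2 - 5*n) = (n - 5)*(n + 3)*(n)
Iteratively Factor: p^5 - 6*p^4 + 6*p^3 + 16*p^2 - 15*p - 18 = (p - 3)*(p^4 - 3*p^3 - 3*p^2 + 7*p + 6) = (p - 3)*(p + 1)*(p^3 - 4*p^2 + p + 6) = (p - 3)^2*(p + 1)*(p^2 - p - 2) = (p - 3)^2*(p - 2)*(p + 1)*(p + 1)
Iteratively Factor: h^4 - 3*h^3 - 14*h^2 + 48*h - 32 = (h - 1)*(h^3 - 2*h^2 - 16*h + 32) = (h - 1)*(h + 4)*(h^2 - 6*h + 8) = (h - 4)*(h - 1)*(h + 4)*(h - 2)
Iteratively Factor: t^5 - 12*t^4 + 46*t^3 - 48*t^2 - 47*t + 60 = (t - 1)*(t^4 - 11*t^3 + 35*t^2 - 13*t - 60) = (t - 3)*(t - 1)*(t^3 - 8*t^2 + 11*t + 20) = (t - 4)*(t - 3)*(t - 1)*(t^2 - 4*t - 5) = (t - 4)*(t - 3)*(t - 1)*(t + 1)*(t - 5)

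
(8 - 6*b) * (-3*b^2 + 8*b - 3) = 18*b^3 - 72*b^2 + 82*b - 24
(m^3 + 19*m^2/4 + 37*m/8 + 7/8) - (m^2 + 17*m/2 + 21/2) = m^3 + 15*m^2/4 - 31*m/8 - 77/8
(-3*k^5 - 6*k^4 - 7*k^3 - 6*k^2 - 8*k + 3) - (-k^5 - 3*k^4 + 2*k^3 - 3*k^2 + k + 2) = -2*k^5 - 3*k^4 - 9*k^3 - 3*k^2 - 9*k + 1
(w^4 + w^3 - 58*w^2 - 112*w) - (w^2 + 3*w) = w^4 + w^3 - 59*w^2 - 115*w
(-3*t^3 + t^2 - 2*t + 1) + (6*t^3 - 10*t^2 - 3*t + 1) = 3*t^3 - 9*t^2 - 5*t + 2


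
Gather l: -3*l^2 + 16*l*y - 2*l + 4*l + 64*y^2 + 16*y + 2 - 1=-3*l^2 + l*(16*y + 2) + 64*y^2 + 16*y + 1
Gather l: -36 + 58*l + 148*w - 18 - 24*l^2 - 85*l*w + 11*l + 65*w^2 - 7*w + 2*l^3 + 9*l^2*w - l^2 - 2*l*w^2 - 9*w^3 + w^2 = 2*l^3 + l^2*(9*w - 25) + l*(-2*w^2 - 85*w + 69) - 9*w^3 + 66*w^2 + 141*w - 54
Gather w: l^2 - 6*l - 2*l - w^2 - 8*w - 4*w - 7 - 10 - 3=l^2 - 8*l - w^2 - 12*w - 20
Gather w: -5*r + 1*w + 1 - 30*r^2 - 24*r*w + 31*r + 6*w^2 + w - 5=-30*r^2 + 26*r + 6*w^2 + w*(2 - 24*r) - 4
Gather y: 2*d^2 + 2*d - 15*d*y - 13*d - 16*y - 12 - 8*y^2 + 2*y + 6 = 2*d^2 - 11*d - 8*y^2 + y*(-15*d - 14) - 6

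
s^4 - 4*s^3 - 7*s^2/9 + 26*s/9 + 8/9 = (s - 4)*(s - 1)*(s + 1/3)*(s + 2/3)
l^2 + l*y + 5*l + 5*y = (l + 5)*(l + y)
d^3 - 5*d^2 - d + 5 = (d - 5)*(d - 1)*(d + 1)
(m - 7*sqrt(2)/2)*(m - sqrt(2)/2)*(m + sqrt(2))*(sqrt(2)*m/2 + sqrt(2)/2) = sqrt(2)*m^4/2 - 3*m^3 + sqrt(2)*m^3/2 - 9*sqrt(2)*m^2/4 - 3*m^2 - 9*sqrt(2)*m/4 + 7*m/2 + 7/2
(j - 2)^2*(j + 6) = j^3 + 2*j^2 - 20*j + 24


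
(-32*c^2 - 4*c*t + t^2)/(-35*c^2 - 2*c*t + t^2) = (32*c^2 + 4*c*t - t^2)/(35*c^2 + 2*c*t - t^2)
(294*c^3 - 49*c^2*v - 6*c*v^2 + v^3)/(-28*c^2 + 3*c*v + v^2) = (42*c^2 - 13*c*v + v^2)/(-4*c + v)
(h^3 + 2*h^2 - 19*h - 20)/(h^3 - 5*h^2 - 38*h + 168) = (h^2 + 6*h + 5)/(h^2 - h - 42)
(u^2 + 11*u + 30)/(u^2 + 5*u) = (u + 6)/u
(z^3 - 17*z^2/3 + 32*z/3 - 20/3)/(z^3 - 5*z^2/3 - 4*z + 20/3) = (z - 2)/(z + 2)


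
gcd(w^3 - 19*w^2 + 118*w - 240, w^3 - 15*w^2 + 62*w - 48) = w^2 - 14*w + 48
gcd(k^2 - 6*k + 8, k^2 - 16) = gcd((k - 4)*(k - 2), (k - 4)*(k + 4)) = k - 4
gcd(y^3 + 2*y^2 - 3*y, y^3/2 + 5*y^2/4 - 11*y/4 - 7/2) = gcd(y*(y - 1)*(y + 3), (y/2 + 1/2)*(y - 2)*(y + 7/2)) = 1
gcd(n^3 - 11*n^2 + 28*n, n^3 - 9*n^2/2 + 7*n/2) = n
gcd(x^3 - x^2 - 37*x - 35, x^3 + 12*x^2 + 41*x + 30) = x^2 + 6*x + 5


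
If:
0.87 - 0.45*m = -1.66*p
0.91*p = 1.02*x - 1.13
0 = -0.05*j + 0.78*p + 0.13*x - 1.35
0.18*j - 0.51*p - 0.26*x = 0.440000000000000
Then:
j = 12.46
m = 9.46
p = 2.04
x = 2.93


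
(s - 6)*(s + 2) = s^2 - 4*s - 12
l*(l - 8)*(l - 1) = l^3 - 9*l^2 + 8*l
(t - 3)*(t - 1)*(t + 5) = t^3 + t^2 - 17*t + 15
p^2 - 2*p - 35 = (p - 7)*(p + 5)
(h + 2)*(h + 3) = h^2 + 5*h + 6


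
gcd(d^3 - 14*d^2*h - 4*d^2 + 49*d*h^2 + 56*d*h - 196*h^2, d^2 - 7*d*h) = d - 7*h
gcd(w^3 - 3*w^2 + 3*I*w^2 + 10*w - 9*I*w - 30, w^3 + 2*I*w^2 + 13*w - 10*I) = w^2 + 3*I*w + 10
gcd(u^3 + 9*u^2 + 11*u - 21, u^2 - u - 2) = 1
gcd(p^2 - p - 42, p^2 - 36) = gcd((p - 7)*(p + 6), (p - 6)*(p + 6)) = p + 6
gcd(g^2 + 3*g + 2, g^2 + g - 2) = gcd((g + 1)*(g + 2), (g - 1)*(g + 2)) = g + 2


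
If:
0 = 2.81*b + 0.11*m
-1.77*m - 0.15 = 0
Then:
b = 0.00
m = -0.08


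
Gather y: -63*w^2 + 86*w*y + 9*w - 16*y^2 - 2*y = -63*w^2 + 9*w - 16*y^2 + y*(86*w - 2)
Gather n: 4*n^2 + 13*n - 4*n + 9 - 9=4*n^2 + 9*n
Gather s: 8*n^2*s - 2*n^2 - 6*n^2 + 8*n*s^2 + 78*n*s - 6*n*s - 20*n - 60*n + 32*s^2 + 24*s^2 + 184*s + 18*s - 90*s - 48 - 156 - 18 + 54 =-8*n^2 - 80*n + s^2*(8*n + 56) + s*(8*n^2 + 72*n + 112) - 168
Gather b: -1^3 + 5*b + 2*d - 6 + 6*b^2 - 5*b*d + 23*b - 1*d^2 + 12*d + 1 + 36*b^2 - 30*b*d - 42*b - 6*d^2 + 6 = 42*b^2 + b*(-35*d - 14) - 7*d^2 + 14*d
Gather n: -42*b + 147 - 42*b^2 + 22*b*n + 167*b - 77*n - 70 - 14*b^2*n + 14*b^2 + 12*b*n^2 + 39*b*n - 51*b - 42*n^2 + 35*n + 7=-28*b^2 + 74*b + n^2*(12*b - 42) + n*(-14*b^2 + 61*b - 42) + 84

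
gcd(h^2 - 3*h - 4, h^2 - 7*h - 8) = h + 1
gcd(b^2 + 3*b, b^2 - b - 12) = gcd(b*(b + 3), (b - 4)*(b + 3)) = b + 3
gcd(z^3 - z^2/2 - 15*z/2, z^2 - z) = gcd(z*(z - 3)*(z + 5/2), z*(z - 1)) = z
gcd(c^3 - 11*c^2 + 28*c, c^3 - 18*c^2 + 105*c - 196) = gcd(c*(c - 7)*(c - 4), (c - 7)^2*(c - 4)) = c^2 - 11*c + 28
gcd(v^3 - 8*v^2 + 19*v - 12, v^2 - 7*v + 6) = v - 1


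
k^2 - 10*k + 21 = (k - 7)*(k - 3)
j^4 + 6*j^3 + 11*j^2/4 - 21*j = j*(j - 3/2)*(j + 7/2)*(j + 4)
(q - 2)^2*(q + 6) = q^3 + 2*q^2 - 20*q + 24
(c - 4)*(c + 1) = c^2 - 3*c - 4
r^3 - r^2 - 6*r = r*(r - 3)*(r + 2)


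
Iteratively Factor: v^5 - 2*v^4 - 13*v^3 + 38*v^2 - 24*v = (v)*(v^4 - 2*v^3 - 13*v^2 + 38*v - 24) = v*(v + 4)*(v^3 - 6*v^2 + 11*v - 6) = v*(v - 3)*(v + 4)*(v^2 - 3*v + 2) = v*(v - 3)*(v - 2)*(v + 4)*(v - 1)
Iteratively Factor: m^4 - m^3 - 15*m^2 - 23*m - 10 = (m + 1)*(m^3 - 2*m^2 - 13*m - 10) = (m + 1)*(m + 2)*(m^2 - 4*m - 5) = (m - 5)*(m + 1)*(m + 2)*(m + 1)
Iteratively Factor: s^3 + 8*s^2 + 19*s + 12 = (s + 4)*(s^2 + 4*s + 3) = (s + 3)*(s + 4)*(s + 1)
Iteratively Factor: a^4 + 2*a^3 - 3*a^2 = (a - 1)*(a^3 + 3*a^2) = (a - 1)*(a + 3)*(a^2) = a*(a - 1)*(a + 3)*(a)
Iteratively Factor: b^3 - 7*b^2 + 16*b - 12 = (b - 2)*(b^2 - 5*b + 6) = (b - 3)*(b - 2)*(b - 2)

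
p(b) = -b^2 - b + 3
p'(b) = -2*b - 1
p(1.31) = -0.03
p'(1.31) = -3.62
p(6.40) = -44.36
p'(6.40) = -13.80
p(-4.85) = -15.67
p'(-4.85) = 8.70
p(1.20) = 0.36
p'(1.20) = -3.40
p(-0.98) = 3.02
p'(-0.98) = 0.96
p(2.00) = -3.00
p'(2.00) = -5.00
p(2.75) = -7.31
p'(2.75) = -6.50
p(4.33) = -20.08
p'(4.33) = -9.66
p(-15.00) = -207.00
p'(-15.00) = 29.00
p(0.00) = 3.00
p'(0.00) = -1.00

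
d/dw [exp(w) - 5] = exp(w)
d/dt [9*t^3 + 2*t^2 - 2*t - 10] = 27*t^2 + 4*t - 2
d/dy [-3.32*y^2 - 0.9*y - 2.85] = -6.64*y - 0.9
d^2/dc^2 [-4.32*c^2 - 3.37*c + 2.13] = -8.64000000000000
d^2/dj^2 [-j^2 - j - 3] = -2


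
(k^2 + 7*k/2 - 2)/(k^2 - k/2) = (k + 4)/k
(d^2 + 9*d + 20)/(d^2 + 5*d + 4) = (d + 5)/(d + 1)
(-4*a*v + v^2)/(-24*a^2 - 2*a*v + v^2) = v*(4*a - v)/(24*a^2 + 2*a*v - v^2)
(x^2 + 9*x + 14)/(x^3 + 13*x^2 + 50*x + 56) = 1/(x + 4)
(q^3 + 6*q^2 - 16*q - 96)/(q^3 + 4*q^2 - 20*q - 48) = (q + 4)/(q + 2)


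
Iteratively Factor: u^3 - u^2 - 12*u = (u - 4)*(u^2 + 3*u) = (u - 4)*(u + 3)*(u)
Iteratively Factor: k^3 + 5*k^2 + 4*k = (k)*(k^2 + 5*k + 4) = k*(k + 4)*(k + 1)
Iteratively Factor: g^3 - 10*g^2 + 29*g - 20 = (g - 5)*(g^2 - 5*g + 4) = (g - 5)*(g - 4)*(g - 1)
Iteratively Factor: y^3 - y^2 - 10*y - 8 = (y - 4)*(y^2 + 3*y + 2) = (y - 4)*(y + 2)*(y + 1)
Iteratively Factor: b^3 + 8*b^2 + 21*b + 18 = (b + 2)*(b^2 + 6*b + 9) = (b + 2)*(b + 3)*(b + 3)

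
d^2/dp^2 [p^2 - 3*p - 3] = 2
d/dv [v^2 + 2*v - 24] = 2*v + 2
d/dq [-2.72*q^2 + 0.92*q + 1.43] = 0.92 - 5.44*q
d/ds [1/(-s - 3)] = (s + 3)^(-2)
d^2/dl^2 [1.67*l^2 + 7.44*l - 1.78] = 3.34000000000000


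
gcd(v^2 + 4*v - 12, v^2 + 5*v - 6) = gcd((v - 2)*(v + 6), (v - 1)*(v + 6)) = v + 6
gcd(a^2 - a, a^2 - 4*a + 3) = a - 1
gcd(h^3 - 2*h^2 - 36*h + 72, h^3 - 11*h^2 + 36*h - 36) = h^2 - 8*h + 12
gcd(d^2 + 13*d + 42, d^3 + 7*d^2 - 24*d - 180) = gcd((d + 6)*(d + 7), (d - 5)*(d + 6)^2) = d + 6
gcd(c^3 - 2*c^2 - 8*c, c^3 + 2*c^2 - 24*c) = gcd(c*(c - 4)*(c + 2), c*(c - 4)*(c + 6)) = c^2 - 4*c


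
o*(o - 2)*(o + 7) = o^3 + 5*o^2 - 14*o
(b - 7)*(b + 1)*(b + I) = b^3 - 6*b^2 + I*b^2 - 7*b - 6*I*b - 7*I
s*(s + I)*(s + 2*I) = s^3 + 3*I*s^2 - 2*s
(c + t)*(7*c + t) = 7*c^2 + 8*c*t + t^2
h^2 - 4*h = h*(h - 4)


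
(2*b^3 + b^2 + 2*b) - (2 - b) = 2*b^3 + b^2 + 3*b - 2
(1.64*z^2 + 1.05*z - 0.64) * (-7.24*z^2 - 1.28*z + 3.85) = -11.8736*z^4 - 9.7012*z^3 + 9.6036*z^2 + 4.8617*z - 2.464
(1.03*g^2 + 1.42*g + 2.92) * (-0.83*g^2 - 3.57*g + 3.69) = -0.8549*g^4 - 4.8557*g^3 - 3.6923*g^2 - 5.1846*g + 10.7748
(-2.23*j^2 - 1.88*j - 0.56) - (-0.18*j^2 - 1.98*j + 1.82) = -2.05*j^2 + 0.1*j - 2.38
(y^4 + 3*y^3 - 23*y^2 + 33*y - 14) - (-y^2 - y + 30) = y^4 + 3*y^3 - 22*y^2 + 34*y - 44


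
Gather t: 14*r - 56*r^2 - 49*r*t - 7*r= -56*r^2 - 49*r*t + 7*r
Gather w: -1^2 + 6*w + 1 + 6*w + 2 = 12*w + 2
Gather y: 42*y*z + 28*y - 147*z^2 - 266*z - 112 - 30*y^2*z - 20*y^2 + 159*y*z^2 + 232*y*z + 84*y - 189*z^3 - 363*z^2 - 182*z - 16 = y^2*(-30*z - 20) + y*(159*z^2 + 274*z + 112) - 189*z^3 - 510*z^2 - 448*z - 128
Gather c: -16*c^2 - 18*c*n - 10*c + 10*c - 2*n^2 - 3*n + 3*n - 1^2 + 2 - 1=-16*c^2 - 18*c*n - 2*n^2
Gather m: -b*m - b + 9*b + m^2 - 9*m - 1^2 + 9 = 8*b + m^2 + m*(-b - 9) + 8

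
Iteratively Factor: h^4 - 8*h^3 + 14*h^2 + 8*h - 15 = (h - 5)*(h^3 - 3*h^2 - h + 3) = (h - 5)*(h - 1)*(h^2 - 2*h - 3) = (h - 5)*(h - 3)*(h - 1)*(h + 1)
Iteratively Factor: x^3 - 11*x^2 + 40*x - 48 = (x - 3)*(x^2 - 8*x + 16) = (x - 4)*(x - 3)*(x - 4)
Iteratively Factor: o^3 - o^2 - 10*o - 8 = (o + 1)*(o^2 - 2*o - 8) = (o - 4)*(o + 1)*(o + 2)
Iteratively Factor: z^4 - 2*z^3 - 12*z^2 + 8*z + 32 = (z - 4)*(z^3 + 2*z^2 - 4*z - 8) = (z - 4)*(z + 2)*(z^2 - 4) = (z - 4)*(z - 2)*(z + 2)*(z + 2)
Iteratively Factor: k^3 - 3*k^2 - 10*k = (k)*(k^2 - 3*k - 10) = k*(k + 2)*(k - 5)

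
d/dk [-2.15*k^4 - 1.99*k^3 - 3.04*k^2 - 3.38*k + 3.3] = -8.6*k^3 - 5.97*k^2 - 6.08*k - 3.38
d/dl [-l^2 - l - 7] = -2*l - 1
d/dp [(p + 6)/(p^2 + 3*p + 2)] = (p^2 + 3*p - (p + 6)*(2*p + 3) + 2)/(p^2 + 3*p + 2)^2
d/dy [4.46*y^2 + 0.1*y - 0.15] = 8.92*y + 0.1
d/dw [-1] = 0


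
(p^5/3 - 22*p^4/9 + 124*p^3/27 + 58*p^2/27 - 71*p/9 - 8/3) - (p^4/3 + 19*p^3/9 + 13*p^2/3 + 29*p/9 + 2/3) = p^5/3 - 25*p^4/9 + 67*p^3/27 - 59*p^2/27 - 100*p/9 - 10/3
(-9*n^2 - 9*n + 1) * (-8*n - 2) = 72*n^3 + 90*n^2 + 10*n - 2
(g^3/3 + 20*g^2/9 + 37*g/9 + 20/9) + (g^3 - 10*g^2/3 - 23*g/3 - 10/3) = 4*g^3/3 - 10*g^2/9 - 32*g/9 - 10/9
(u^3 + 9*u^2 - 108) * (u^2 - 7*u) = u^5 + 2*u^4 - 63*u^3 - 108*u^2 + 756*u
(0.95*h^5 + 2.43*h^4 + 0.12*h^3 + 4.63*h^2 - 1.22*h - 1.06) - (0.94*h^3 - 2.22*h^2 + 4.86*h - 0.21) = 0.95*h^5 + 2.43*h^4 - 0.82*h^3 + 6.85*h^2 - 6.08*h - 0.85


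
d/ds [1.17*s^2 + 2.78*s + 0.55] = 2.34*s + 2.78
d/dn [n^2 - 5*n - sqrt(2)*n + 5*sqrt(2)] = 2*n - 5 - sqrt(2)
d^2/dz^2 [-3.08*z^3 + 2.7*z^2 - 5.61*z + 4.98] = 5.4 - 18.48*z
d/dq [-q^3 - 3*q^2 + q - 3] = -3*q^2 - 6*q + 1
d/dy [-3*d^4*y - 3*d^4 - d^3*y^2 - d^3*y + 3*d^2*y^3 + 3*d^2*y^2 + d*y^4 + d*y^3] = d*(-3*d^3 - 2*d^2*y - d^2 + 9*d*y^2 + 6*d*y + 4*y^3 + 3*y^2)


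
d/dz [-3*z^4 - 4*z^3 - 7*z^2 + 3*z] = -12*z^3 - 12*z^2 - 14*z + 3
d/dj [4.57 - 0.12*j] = -0.120000000000000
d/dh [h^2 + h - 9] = 2*h + 1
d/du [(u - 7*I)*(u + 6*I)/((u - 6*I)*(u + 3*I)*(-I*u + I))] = (-I*u^4 - 2*u^3 + u^2*(-2 - 105*I) + u*(-252 + 48*I) + 108 - 756*I)/(u^6 + u^5*(-2 - 6*I) + u^4*(28 + 12*I) + u^3*(-54 - 114*I) + u^2*(351 + 216*I) + u*(-648 - 108*I) + 324)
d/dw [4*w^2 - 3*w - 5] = 8*w - 3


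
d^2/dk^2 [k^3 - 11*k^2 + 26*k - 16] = 6*k - 22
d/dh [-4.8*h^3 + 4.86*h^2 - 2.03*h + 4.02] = -14.4*h^2 + 9.72*h - 2.03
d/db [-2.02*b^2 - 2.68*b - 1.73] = -4.04*b - 2.68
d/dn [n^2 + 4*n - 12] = 2*n + 4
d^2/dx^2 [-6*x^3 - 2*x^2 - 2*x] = -36*x - 4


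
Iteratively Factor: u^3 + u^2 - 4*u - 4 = (u + 1)*(u^2 - 4) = (u + 1)*(u + 2)*(u - 2)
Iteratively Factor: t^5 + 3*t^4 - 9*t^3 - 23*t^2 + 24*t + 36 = (t + 3)*(t^4 - 9*t^2 + 4*t + 12) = (t - 2)*(t + 3)*(t^3 + 2*t^2 - 5*t - 6) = (t - 2)*(t + 3)^2*(t^2 - t - 2) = (t - 2)^2*(t + 3)^2*(t + 1)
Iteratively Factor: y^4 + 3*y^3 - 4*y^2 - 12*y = (y - 2)*(y^3 + 5*y^2 + 6*y) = (y - 2)*(y + 3)*(y^2 + 2*y) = y*(y - 2)*(y + 3)*(y + 2)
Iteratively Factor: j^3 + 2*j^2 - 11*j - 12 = (j + 1)*(j^2 + j - 12) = (j - 3)*(j + 1)*(j + 4)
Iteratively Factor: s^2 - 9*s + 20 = (s - 4)*(s - 5)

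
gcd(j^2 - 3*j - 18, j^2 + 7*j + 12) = j + 3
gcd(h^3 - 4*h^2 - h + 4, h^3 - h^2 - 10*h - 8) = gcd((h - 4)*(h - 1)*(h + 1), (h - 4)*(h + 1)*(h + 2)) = h^2 - 3*h - 4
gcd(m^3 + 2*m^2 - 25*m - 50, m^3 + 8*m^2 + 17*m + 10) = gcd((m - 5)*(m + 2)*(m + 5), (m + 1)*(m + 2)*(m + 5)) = m^2 + 7*m + 10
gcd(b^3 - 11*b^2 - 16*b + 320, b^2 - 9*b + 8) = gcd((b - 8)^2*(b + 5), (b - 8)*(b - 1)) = b - 8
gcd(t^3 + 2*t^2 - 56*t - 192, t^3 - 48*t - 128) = t^2 - 4*t - 32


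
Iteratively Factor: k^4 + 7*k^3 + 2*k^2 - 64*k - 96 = (k - 3)*(k^3 + 10*k^2 + 32*k + 32) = (k - 3)*(k + 4)*(k^2 + 6*k + 8) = (k - 3)*(k + 4)^2*(k + 2)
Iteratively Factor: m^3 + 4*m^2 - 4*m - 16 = (m + 4)*(m^2 - 4) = (m + 2)*(m + 4)*(m - 2)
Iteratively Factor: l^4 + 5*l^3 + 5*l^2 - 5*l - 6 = (l + 3)*(l^3 + 2*l^2 - l - 2) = (l + 2)*(l + 3)*(l^2 - 1) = (l + 1)*(l + 2)*(l + 3)*(l - 1)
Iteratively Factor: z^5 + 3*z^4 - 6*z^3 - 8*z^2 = (z + 1)*(z^4 + 2*z^3 - 8*z^2) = (z - 2)*(z + 1)*(z^3 + 4*z^2) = z*(z - 2)*(z + 1)*(z^2 + 4*z) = z*(z - 2)*(z + 1)*(z + 4)*(z)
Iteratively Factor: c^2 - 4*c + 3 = (c - 3)*(c - 1)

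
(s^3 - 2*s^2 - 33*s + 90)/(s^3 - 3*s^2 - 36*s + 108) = (s - 5)/(s - 6)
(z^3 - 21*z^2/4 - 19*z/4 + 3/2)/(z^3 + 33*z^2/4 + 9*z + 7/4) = (4*z^2 - 25*z + 6)/(4*z^2 + 29*z + 7)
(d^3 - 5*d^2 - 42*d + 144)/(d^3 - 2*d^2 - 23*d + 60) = (d^2 - 2*d - 48)/(d^2 + d - 20)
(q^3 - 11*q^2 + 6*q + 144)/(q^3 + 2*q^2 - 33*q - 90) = (q - 8)/(q + 5)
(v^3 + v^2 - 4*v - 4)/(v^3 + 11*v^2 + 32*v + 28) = (v^2 - v - 2)/(v^2 + 9*v + 14)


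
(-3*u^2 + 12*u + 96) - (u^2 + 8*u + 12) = -4*u^2 + 4*u + 84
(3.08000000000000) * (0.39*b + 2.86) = 1.2012*b + 8.8088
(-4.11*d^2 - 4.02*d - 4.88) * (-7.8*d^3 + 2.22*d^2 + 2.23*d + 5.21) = 32.058*d^5 + 22.2318*d^4 + 19.9743*d^3 - 41.2113*d^2 - 31.8266*d - 25.4248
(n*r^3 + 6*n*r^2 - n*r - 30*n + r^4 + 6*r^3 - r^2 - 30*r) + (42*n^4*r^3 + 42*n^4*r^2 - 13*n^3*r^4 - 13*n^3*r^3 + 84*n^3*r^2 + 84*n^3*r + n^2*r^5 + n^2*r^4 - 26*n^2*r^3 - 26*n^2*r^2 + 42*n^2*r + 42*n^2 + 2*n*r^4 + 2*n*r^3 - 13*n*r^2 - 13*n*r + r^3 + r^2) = 42*n^4*r^3 + 42*n^4*r^2 - 13*n^3*r^4 - 13*n^3*r^3 + 84*n^3*r^2 + 84*n^3*r + n^2*r^5 + n^2*r^4 - 26*n^2*r^3 - 26*n^2*r^2 + 42*n^2*r + 42*n^2 + 2*n*r^4 + 3*n*r^3 - 7*n*r^2 - 14*n*r - 30*n + r^4 + 7*r^3 - 30*r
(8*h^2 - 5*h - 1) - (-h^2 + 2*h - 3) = 9*h^2 - 7*h + 2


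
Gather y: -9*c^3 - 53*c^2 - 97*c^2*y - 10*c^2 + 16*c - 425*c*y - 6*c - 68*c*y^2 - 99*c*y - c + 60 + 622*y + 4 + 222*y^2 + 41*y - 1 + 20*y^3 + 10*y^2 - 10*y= -9*c^3 - 63*c^2 + 9*c + 20*y^3 + y^2*(232 - 68*c) + y*(-97*c^2 - 524*c + 653) + 63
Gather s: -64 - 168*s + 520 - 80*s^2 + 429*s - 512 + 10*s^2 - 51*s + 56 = -70*s^2 + 210*s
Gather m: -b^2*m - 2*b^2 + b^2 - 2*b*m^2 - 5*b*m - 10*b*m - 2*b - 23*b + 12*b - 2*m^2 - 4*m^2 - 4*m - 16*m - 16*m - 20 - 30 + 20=-b^2 - 13*b + m^2*(-2*b - 6) + m*(-b^2 - 15*b - 36) - 30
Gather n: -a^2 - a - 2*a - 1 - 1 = -a^2 - 3*a - 2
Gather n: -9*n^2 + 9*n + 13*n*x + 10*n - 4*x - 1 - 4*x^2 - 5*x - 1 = -9*n^2 + n*(13*x + 19) - 4*x^2 - 9*x - 2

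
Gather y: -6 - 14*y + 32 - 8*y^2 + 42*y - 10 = -8*y^2 + 28*y + 16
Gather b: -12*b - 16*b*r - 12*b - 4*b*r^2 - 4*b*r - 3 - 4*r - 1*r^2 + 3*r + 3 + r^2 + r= b*(-4*r^2 - 20*r - 24)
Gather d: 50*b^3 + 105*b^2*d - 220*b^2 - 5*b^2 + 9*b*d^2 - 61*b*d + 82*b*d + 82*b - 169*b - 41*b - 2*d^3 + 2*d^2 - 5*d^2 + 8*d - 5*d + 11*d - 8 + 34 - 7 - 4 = 50*b^3 - 225*b^2 - 128*b - 2*d^3 + d^2*(9*b - 3) + d*(105*b^2 + 21*b + 14) + 15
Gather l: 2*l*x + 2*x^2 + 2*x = 2*l*x + 2*x^2 + 2*x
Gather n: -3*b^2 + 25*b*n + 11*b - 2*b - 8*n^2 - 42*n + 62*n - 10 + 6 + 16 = -3*b^2 + 9*b - 8*n^2 + n*(25*b + 20) + 12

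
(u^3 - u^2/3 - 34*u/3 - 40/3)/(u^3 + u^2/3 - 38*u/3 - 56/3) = (3*u + 5)/(3*u + 7)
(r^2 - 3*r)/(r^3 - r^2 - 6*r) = 1/(r + 2)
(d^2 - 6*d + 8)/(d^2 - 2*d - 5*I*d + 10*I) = (d - 4)/(d - 5*I)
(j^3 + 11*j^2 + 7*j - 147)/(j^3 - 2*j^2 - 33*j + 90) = (j^2 + 14*j + 49)/(j^2 + j - 30)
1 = 1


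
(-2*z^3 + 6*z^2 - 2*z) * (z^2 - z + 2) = -2*z^5 + 8*z^4 - 12*z^3 + 14*z^2 - 4*z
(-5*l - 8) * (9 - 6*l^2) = 30*l^3 + 48*l^2 - 45*l - 72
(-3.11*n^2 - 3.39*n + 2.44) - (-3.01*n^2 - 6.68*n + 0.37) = -0.1*n^2 + 3.29*n + 2.07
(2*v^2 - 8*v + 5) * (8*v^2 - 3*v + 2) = 16*v^4 - 70*v^3 + 68*v^2 - 31*v + 10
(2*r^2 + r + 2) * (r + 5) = 2*r^3 + 11*r^2 + 7*r + 10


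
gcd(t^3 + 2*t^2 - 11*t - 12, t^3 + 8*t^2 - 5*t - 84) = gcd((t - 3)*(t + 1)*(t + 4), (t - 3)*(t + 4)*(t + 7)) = t^2 + t - 12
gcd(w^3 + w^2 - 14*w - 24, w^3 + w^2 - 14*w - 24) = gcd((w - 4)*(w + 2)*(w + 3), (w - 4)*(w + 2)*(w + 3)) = w^3 + w^2 - 14*w - 24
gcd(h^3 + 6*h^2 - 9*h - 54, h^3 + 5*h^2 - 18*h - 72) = h^2 + 9*h + 18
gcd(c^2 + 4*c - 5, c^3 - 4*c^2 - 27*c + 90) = c + 5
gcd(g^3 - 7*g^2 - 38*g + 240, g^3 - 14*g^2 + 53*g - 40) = g^2 - 13*g + 40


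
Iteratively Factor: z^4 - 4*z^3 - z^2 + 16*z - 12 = (z - 3)*(z^3 - z^2 - 4*z + 4) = (z - 3)*(z - 1)*(z^2 - 4) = (z - 3)*(z - 1)*(z + 2)*(z - 2)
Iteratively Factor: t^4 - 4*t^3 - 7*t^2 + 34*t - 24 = (t + 3)*(t^3 - 7*t^2 + 14*t - 8) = (t - 4)*(t + 3)*(t^2 - 3*t + 2) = (t - 4)*(t - 1)*(t + 3)*(t - 2)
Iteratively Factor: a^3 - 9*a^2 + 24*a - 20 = (a - 2)*(a^2 - 7*a + 10) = (a - 5)*(a - 2)*(a - 2)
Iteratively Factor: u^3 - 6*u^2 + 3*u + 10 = (u + 1)*(u^2 - 7*u + 10) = (u - 5)*(u + 1)*(u - 2)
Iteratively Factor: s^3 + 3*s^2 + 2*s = (s)*(s^2 + 3*s + 2) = s*(s + 1)*(s + 2)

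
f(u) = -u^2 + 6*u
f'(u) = 6 - 2*u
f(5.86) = 0.82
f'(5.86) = -5.72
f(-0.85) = -5.82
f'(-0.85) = 7.70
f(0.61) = 3.29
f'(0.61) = 4.78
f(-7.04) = -91.80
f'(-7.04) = 20.08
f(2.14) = 8.26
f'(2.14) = 1.72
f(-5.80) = -68.44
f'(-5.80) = 17.60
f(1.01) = 5.04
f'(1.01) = 3.98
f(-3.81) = -37.38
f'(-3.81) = 13.62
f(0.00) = 0.00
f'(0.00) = 6.00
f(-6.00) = -72.00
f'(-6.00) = 18.00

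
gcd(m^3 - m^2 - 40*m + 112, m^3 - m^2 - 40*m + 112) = m^3 - m^2 - 40*m + 112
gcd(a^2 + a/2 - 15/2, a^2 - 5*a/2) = a - 5/2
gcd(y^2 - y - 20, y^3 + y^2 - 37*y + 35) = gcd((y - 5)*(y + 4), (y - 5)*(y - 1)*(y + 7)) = y - 5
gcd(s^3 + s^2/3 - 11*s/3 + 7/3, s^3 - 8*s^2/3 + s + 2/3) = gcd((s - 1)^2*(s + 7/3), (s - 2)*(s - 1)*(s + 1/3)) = s - 1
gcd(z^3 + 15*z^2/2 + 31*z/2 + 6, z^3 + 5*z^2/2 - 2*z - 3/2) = z^2 + 7*z/2 + 3/2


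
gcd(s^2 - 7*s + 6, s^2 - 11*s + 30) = s - 6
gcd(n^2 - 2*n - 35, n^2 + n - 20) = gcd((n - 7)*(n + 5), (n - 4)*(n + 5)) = n + 5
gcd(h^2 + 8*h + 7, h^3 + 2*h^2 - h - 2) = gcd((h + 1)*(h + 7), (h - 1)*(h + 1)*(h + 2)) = h + 1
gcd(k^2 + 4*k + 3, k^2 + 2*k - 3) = k + 3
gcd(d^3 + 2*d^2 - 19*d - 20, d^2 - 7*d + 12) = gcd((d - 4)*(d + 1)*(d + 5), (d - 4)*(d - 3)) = d - 4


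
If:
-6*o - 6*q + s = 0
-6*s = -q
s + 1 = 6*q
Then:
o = -1/6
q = 6/35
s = 1/35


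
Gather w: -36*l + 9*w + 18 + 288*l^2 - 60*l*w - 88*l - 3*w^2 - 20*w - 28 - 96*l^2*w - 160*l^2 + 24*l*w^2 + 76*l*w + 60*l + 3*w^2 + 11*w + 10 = 128*l^2 + 24*l*w^2 - 64*l + w*(-96*l^2 + 16*l)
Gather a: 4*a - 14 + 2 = 4*a - 12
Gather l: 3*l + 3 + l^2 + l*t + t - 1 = l^2 + l*(t + 3) + t + 2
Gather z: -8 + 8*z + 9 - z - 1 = 7*z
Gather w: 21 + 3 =24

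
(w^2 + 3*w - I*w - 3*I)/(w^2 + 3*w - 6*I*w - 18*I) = (w - I)/(w - 6*I)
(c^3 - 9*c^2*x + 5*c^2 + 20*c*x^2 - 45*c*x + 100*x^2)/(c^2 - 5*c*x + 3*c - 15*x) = (c^2 - 4*c*x + 5*c - 20*x)/(c + 3)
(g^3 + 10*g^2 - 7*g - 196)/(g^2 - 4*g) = g + 14 + 49/g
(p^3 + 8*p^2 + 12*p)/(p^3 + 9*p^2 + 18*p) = (p + 2)/(p + 3)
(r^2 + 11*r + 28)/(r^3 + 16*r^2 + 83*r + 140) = 1/(r + 5)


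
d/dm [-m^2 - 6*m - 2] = -2*m - 6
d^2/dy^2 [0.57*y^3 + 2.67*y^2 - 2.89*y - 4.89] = 3.42*y + 5.34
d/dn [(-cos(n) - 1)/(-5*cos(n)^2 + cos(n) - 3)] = (-5*sin(n)^2 + 10*cos(n) + 1)*sin(n)/(5*sin(n)^2 + cos(n) - 8)^2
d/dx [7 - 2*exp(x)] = -2*exp(x)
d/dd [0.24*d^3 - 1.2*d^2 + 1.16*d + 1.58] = 0.72*d^2 - 2.4*d + 1.16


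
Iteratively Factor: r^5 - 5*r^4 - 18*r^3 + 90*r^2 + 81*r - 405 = (r + 3)*(r^4 - 8*r^3 + 6*r^2 + 72*r - 135) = (r - 3)*(r + 3)*(r^3 - 5*r^2 - 9*r + 45) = (r - 3)^2*(r + 3)*(r^2 - 2*r - 15) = (r - 3)^2*(r + 3)^2*(r - 5)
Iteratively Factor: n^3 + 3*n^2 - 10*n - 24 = (n + 2)*(n^2 + n - 12) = (n - 3)*(n + 2)*(n + 4)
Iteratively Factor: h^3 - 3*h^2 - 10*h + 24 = (h - 2)*(h^2 - h - 12) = (h - 2)*(h + 3)*(h - 4)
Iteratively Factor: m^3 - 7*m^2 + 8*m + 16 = (m + 1)*(m^2 - 8*m + 16) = (m - 4)*(m + 1)*(m - 4)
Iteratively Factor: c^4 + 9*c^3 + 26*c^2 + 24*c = (c + 2)*(c^3 + 7*c^2 + 12*c) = (c + 2)*(c + 3)*(c^2 + 4*c) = c*(c + 2)*(c + 3)*(c + 4)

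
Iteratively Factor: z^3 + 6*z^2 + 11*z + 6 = (z + 1)*(z^2 + 5*z + 6) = (z + 1)*(z + 3)*(z + 2)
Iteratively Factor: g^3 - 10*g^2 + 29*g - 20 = (g - 4)*(g^2 - 6*g + 5) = (g - 4)*(g - 1)*(g - 5)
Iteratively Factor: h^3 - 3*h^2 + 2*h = (h)*(h^2 - 3*h + 2) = h*(h - 1)*(h - 2)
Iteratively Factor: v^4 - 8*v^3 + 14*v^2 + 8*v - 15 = (v - 1)*(v^3 - 7*v^2 + 7*v + 15) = (v - 1)*(v + 1)*(v^2 - 8*v + 15) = (v - 3)*(v - 1)*(v + 1)*(v - 5)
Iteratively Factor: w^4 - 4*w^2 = (w)*(w^3 - 4*w) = w*(w + 2)*(w^2 - 2*w) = w*(w - 2)*(w + 2)*(w)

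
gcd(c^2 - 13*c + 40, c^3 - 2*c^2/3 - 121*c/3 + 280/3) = c - 5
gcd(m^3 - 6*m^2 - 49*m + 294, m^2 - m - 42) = m - 7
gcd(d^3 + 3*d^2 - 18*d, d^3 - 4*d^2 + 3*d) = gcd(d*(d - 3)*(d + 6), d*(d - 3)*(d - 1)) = d^2 - 3*d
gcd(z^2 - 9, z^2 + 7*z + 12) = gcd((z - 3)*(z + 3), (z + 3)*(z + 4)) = z + 3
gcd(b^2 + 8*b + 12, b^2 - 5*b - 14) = b + 2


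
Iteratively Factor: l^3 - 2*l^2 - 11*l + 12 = (l + 3)*(l^2 - 5*l + 4) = (l - 1)*(l + 3)*(l - 4)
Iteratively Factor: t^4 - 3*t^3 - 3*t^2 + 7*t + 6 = (t - 3)*(t^3 - 3*t - 2) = (t - 3)*(t + 1)*(t^2 - t - 2) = (t - 3)*(t - 2)*(t + 1)*(t + 1)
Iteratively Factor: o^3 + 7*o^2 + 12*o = (o + 3)*(o^2 + 4*o) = (o + 3)*(o + 4)*(o)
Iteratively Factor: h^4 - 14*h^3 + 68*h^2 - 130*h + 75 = (h - 5)*(h^3 - 9*h^2 + 23*h - 15) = (h - 5)*(h - 3)*(h^2 - 6*h + 5) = (h - 5)^2*(h - 3)*(h - 1)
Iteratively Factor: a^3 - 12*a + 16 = (a + 4)*(a^2 - 4*a + 4) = (a - 2)*(a + 4)*(a - 2)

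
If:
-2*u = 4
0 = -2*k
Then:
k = 0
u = -2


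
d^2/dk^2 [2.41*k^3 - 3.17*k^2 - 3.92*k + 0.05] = 14.46*k - 6.34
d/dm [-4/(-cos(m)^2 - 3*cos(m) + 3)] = 4*(2*cos(m) + 3)*sin(m)/(cos(m)^2 + 3*cos(m) - 3)^2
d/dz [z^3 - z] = 3*z^2 - 1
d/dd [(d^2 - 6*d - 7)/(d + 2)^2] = 2*(5*d + 1)/(d^3 + 6*d^2 + 12*d + 8)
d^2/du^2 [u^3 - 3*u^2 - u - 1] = 6*u - 6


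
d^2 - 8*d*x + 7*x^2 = (d - 7*x)*(d - x)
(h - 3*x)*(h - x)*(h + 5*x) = h^3 + h^2*x - 17*h*x^2 + 15*x^3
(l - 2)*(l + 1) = l^2 - l - 2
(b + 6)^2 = b^2 + 12*b + 36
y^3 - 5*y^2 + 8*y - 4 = (y - 2)^2*(y - 1)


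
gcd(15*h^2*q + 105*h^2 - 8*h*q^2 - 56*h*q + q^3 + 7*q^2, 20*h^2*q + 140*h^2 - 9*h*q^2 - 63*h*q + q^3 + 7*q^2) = -5*h*q - 35*h + q^2 + 7*q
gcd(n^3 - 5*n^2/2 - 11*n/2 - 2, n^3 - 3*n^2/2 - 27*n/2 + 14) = n - 4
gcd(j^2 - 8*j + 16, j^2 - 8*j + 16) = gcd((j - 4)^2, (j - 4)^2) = j^2 - 8*j + 16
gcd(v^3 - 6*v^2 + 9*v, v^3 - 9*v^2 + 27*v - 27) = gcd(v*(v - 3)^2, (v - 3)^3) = v^2 - 6*v + 9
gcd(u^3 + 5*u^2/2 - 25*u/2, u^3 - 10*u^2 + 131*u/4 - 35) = u - 5/2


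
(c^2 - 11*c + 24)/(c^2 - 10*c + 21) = (c - 8)/(c - 7)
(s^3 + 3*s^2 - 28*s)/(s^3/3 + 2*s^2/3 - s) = 3*(s^2 + 3*s - 28)/(s^2 + 2*s - 3)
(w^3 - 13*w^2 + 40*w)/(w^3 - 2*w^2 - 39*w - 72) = w*(w - 5)/(w^2 + 6*w + 9)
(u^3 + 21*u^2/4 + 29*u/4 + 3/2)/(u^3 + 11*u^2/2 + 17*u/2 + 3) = (4*u + 1)/(2*(2*u + 1))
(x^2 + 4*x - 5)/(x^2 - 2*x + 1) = (x + 5)/(x - 1)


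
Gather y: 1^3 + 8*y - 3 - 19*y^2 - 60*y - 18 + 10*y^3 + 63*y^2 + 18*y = 10*y^3 + 44*y^2 - 34*y - 20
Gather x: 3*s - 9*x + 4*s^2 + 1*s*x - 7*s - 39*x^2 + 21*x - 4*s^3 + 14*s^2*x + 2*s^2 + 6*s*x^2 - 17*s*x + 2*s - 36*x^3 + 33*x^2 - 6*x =-4*s^3 + 6*s^2 - 2*s - 36*x^3 + x^2*(6*s - 6) + x*(14*s^2 - 16*s + 6)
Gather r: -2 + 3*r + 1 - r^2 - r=-r^2 + 2*r - 1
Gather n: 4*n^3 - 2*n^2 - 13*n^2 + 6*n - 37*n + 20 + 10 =4*n^3 - 15*n^2 - 31*n + 30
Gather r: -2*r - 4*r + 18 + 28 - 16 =30 - 6*r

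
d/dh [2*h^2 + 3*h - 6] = 4*h + 3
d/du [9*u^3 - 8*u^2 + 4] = u*(27*u - 16)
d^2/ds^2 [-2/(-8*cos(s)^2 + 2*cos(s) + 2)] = (64*sin(s)^4 - 49*sin(s)^2 + 14*cos(s) - 3*cos(3*s) - 25)/(4*sin(s)^2 + cos(s) - 3)^3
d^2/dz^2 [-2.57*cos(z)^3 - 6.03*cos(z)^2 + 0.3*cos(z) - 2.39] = 1.6275*cos(z) + 12.06*cos(2*z) + 5.7825*cos(3*z)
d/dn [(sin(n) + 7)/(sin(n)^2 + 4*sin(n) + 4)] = -(sin(n) + 12)*cos(n)/(sin(n) + 2)^3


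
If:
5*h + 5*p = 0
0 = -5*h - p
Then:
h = 0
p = 0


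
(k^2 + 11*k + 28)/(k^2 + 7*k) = (k + 4)/k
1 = 1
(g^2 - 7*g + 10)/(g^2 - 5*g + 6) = (g - 5)/(g - 3)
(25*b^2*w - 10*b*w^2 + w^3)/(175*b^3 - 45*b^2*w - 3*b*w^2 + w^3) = w/(7*b + w)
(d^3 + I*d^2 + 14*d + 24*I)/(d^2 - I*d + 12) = d + 2*I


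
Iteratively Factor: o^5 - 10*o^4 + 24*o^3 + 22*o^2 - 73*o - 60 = (o + 1)*(o^4 - 11*o^3 + 35*o^2 - 13*o - 60) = (o + 1)^2*(o^3 - 12*o^2 + 47*o - 60) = (o - 5)*(o + 1)^2*(o^2 - 7*o + 12) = (o - 5)*(o - 3)*(o + 1)^2*(o - 4)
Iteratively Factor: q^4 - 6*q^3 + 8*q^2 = (q - 2)*(q^3 - 4*q^2) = q*(q - 2)*(q^2 - 4*q) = q*(q - 4)*(q - 2)*(q)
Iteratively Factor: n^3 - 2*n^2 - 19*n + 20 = (n + 4)*(n^2 - 6*n + 5) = (n - 1)*(n + 4)*(n - 5)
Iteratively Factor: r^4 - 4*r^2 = (r)*(r^3 - 4*r) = r*(r + 2)*(r^2 - 2*r) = r*(r - 2)*(r + 2)*(r)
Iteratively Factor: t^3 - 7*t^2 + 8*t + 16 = (t - 4)*(t^2 - 3*t - 4) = (t - 4)*(t + 1)*(t - 4)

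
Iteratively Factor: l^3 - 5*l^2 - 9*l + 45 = (l - 5)*(l^2 - 9) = (l - 5)*(l - 3)*(l + 3)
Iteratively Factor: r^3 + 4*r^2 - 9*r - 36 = (r + 4)*(r^2 - 9) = (r - 3)*(r + 4)*(r + 3)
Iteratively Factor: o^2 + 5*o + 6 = (o + 2)*(o + 3)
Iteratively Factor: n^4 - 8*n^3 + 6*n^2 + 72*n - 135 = (n - 5)*(n^3 - 3*n^2 - 9*n + 27) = (n - 5)*(n - 3)*(n^2 - 9) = (n - 5)*(n - 3)^2*(n + 3)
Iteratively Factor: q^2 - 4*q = (q)*(q - 4)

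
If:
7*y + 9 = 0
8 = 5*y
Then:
No Solution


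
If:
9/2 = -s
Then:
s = -9/2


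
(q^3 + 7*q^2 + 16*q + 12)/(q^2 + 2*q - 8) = (q^3 + 7*q^2 + 16*q + 12)/(q^2 + 2*q - 8)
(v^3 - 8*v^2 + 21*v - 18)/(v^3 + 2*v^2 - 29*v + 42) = (v - 3)/(v + 7)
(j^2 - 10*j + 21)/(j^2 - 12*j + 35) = (j - 3)/(j - 5)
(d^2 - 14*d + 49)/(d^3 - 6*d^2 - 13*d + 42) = (d - 7)/(d^2 + d - 6)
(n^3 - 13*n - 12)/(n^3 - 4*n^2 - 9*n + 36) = (n + 1)/(n - 3)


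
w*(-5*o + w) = -5*o*w + w^2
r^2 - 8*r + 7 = (r - 7)*(r - 1)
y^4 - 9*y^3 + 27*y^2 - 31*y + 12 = (y - 4)*(y - 3)*(y - 1)^2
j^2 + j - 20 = (j - 4)*(j + 5)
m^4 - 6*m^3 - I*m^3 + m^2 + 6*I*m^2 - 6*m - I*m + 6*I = (m - 6)*(m - I)^2*(m + I)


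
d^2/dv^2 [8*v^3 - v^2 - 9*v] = 48*v - 2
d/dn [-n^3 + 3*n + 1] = 3 - 3*n^2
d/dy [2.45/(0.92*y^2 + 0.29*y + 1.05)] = (-4.508*y - 0.7105)/(0.92*y^2 + 0.29*y + 1.05)^2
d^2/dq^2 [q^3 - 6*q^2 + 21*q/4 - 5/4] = 6*q - 12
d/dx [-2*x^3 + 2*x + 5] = 2 - 6*x^2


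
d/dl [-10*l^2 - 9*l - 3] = -20*l - 9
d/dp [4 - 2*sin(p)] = -2*cos(p)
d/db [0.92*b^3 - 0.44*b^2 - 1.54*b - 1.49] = 2.76*b^2 - 0.88*b - 1.54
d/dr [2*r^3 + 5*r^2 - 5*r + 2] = 6*r^2 + 10*r - 5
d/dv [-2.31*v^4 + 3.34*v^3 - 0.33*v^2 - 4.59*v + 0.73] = -9.24*v^3 + 10.02*v^2 - 0.66*v - 4.59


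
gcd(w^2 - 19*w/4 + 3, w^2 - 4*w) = w - 4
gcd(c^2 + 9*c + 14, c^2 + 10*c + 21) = c + 7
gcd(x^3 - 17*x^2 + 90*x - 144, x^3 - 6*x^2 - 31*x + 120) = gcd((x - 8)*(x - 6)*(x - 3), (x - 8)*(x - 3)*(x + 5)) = x^2 - 11*x + 24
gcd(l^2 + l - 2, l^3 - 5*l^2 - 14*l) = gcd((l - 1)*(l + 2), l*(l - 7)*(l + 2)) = l + 2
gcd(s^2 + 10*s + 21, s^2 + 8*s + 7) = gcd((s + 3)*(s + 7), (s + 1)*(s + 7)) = s + 7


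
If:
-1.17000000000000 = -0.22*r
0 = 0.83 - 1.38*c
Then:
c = 0.60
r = 5.32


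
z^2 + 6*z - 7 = (z - 1)*(z + 7)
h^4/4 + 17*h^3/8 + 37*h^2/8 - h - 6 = (h/4 + 1)*(h - 1)*(h + 3/2)*(h + 4)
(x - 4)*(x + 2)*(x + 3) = x^3 + x^2 - 14*x - 24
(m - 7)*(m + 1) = m^2 - 6*m - 7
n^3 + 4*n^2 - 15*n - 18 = (n - 3)*(n + 1)*(n + 6)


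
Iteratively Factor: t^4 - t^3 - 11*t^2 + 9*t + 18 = (t - 3)*(t^3 + 2*t^2 - 5*t - 6) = (t - 3)*(t - 2)*(t^2 + 4*t + 3) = (t - 3)*(t - 2)*(t + 3)*(t + 1)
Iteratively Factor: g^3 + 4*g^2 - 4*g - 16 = (g + 4)*(g^2 - 4) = (g + 2)*(g + 4)*(g - 2)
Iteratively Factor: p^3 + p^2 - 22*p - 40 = (p + 4)*(p^2 - 3*p - 10) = (p + 2)*(p + 4)*(p - 5)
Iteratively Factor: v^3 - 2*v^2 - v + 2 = (v - 1)*(v^2 - v - 2) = (v - 2)*(v - 1)*(v + 1)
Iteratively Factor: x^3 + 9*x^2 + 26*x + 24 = (x + 2)*(x^2 + 7*x + 12) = (x + 2)*(x + 3)*(x + 4)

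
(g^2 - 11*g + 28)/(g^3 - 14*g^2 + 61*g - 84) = 1/(g - 3)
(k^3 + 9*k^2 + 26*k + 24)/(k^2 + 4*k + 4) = (k^2 + 7*k + 12)/(k + 2)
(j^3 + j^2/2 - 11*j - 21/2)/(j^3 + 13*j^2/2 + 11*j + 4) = (2*j^3 + j^2 - 22*j - 21)/(2*j^3 + 13*j^2 + 22*j + 8)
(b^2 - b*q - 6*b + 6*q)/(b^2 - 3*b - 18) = (b - q)/(b + 3)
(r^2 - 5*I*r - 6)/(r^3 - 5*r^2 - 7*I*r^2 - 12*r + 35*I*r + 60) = (r - 2*I)/(r^2 - r*(5 + 4*I) + 20*I)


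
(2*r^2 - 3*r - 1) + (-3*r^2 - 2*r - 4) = -r^2 - 5*r - 5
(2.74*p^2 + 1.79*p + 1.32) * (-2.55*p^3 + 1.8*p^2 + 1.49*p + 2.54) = -6.987*p^5 + 0.367500000000001*p^4 + 3.9386*p^3 + 12.0027*p^2 + 6.5134*p + 3.3528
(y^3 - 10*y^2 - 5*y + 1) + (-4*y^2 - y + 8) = y^3 - 14*y^2 - 6*y + 9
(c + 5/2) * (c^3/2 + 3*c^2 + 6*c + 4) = c^4/2 + 17*c^3/4 + 27*c^2/2 + 19*c + 10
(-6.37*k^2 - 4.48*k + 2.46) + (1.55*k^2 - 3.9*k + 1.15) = -4.82*k^2 - 8.38*k + 3.61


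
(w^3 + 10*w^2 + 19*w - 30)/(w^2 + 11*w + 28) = (w^3 + 10*w^2 + 19*w - 30)/(w^2 + 11*w + 28)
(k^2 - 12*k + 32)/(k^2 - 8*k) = (k - 4)/k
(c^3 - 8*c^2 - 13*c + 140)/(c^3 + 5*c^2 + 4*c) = (c^2 - 12*c + 35)/(c*(c + 1))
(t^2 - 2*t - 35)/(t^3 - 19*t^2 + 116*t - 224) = (t + 5)/(t^2 - 12*t + 32)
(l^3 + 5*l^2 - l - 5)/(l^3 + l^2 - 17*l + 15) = (l + 1)/(l - 3)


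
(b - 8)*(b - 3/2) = b^2 - 19*b/2 + 12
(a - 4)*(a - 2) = a^2 - 6*a + 8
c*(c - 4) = c^2 - 4*c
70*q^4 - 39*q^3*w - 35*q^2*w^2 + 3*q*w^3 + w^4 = (-5*q + w)*(-q + w)*(2*q + w)*(7*q + w)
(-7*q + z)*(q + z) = -7*q^2 - 6*q*z + z^2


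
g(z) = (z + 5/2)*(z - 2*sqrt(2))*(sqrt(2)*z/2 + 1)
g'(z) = sqrt(2)*(z + 5/2)*(z - 2*sqrt(2))/2 + (z + 5/2)*(sqrt(2)*z/2 + 1) + (z - 2*sqrt(2))*(sqrt(2)*z/2 + 1)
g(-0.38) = -4.97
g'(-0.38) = -5.61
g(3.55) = 15.32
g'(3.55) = 26.86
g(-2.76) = -1.38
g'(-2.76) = 6.59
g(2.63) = -2.91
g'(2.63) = 13.38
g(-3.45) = -8.59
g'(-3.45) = 14.62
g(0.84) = -10.59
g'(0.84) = -2.54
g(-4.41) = -29.29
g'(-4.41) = 29.16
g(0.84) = -10.59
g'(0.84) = -2.54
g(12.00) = 1261.43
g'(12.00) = 318.57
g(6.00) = 141.33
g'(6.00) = 80.25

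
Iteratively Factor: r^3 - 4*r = (r)*(r^2 - 4) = r*(r + 2)*(r - 2)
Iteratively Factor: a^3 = (a)*(a^2) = a^2*(a)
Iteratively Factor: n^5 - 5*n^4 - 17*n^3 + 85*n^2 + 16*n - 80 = (n - 4)*(n^4 - n^3 - 21*n^2 + n + 20) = (n - 4)*(n + 1)*(n^3 - 2*n^2 - 19*n + 20) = (n - 5)*(n - 4)*(n + 1)*(n^2 + 3*n - 4) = (n - 5)*(n - 4)*(n - 1)*(n + 1)*(n + 4)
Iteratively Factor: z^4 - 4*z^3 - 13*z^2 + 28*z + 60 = (z + 2)*(z^3 - 6*z^2 - z + 30) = (z - 5)*(z + 2)*(z^2 - z - 6) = (z - 5)*(z - 3)*(z + 2)*(z + 2)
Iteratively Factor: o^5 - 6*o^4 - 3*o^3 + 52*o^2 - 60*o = (o + 3)*(o^4 - 9*o^3 + 24*o^2 - 20*o) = (o - 2)*(o + 3)*(o^3 - 7*o^2 + 10*o) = (o - 5)*(o - 2)*(o + 3)*(o^2 - 2*o) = o*(o - 5)*(o - 2)*(o + 3)*(o - 2)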